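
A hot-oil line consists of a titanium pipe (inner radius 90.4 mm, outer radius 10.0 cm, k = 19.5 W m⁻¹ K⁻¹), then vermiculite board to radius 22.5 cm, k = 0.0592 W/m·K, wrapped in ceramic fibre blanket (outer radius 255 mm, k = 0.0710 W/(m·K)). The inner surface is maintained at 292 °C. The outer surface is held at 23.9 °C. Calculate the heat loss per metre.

Q' = 109 W/m

Resistance network (inner→outer):
  R'_titanium = ln(0.100/0.0904)/(2πk) = 0.1009/(2π·19.5) = 8.237×10^-4 m·K/W
  R'_vermiculite board = ln(0.225/0.100)/(2πk) = 0.8109/(2π·0.0592) = 2.180 m·K/W
  R'_ceramic fibre blanket = ln(0.255/0.225)/(2πk) = 0.1252/(2π·0.0710) = 0.2806 m·K/W
ΣR = 8.237×10^-4 + 2.180 + 0.2806 = 2.461 m·K/W
Q' = ΔT/ΣR = (292 °C − 23.9 °C)/2.461 = 109 W/m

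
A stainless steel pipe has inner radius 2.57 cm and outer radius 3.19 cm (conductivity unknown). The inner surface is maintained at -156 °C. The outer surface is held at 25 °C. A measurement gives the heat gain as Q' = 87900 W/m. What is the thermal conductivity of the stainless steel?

k = 16.7 W/m·K

ΣR = ΔT/Q' = |-156 − 25|/87900 = 0.002059 m·K/W
ln(r₂/r₁)/(2πk) = 0.002059 ⇒ k = 0.2161/(2π·0.002059) = 16.7 W/m·K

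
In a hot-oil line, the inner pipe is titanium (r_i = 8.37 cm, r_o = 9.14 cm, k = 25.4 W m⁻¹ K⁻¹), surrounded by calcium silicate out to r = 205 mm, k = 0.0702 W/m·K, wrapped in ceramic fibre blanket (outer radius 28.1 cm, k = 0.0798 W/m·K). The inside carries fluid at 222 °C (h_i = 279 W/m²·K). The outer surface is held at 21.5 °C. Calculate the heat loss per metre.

Q' = 81.3 W/m

Series thermal resistances, inner to outer:
  R'_conv,in = 1/(2πr h) = 1/(2π·0.0837·279) = 0.006815 m·K/W
  R'_titanium = ln(0.0914/0.0837)/(2πk) = 0.08801/(2π·25.4) = 5.514×10^-4 m·K/W
  R'_calcium silicate = ln(0.205/0.0914)/(2πk) = 0.8078/(2π·0.0702) = 1.831 m·K/W
  R'_ceramic fibre blanket = ln(0.281/0.205)/(2πk) = 0.3153/(2π·0.0798) = 0.6289 m·K/W
ΣR = 0.006815 + 5.514×10^-4 + 1.831 + 0.6289 = 2.467 m·K/W
Q' = ΔT/ΣR = (222 °C − 21.5 °C)/2.467 = 81.3 W/m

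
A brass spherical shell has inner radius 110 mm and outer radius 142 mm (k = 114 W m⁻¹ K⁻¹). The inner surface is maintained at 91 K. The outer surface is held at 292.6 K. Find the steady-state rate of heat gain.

Q = 1.41×10^5 W

Q = 4πk·ΔT/(1/r₁ − 1/r₂) = 4π × 114 × 201.6 / (1/0.110 − 1/0.142) = 1.41×10^5 W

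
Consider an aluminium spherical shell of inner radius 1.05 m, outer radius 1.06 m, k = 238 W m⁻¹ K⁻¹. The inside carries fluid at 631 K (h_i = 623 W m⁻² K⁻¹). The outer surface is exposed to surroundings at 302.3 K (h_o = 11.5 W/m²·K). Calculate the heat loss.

Series thermal resistances, inner to outer:
  R_conv,in = 1/(4πr²h) = 1/(4π·1.05²·623) = 1.159×10^-4 K/W
  R_aluminium = (1/1.05 − 1/1.06)/(4πk) = 0.008985/(4π·238) = 3.004×10^-6 K/W
  R_conv,out = 1/(4πr²h) = 1/(4π·1.06²·11.5) = 0.006159 K/W
ΣR = 1.159×10^-4 + 3.004×10^-6 + 0.006159 = 0.006278 K/W
Q = ΔT/ΣR = (631 K − 302.3 K)/0.006278 = 52400 W

Q = 52.4 kW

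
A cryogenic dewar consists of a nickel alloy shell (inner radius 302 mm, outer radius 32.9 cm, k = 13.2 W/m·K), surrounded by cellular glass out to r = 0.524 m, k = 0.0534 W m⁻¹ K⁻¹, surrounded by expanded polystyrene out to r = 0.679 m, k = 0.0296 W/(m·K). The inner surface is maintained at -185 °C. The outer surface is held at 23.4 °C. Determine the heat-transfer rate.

Q = 72.9 W

Series thermal resistances, inner to outer:
  R_nickel alloy = (1/0.302 − 1/0.329)/(4πk) = 0.2717/(4π·13.2) = 0.001638 K/W
  R_cellular glass = (1/0.329 − 1/0.524)/(4πk) = 1.131/(4π·0.0534) = 1.686 K/W
  R_expanded polystyrene = (1/0.524 − 1/0.679)/(4πk) = 0.4356/(4π·0.0296) = 1.171 K/W
ΣR = 0.001638 + 1.686 + 1.171 = 2.859 K/W
Q = ΔT/ΣR = (-185 °C − 23.4 °C)/2.859 = -72.9 W
(Negative Q ⇒ heat flows inward; heat gain = 72.9 W.)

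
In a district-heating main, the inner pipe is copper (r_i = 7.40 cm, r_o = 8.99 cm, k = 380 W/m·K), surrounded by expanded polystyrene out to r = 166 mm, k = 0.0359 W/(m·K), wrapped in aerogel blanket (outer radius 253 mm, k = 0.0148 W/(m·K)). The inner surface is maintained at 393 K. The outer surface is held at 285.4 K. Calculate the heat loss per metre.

Q' = 14.8 W/m

Resistance network (inner→outer):
  R'_copper = ln(0.0899/0.0740)/(2πk) = 0.1946/(2π·380) = 8.152×10^-5 m·K/W
  R'_expanded polystyrene = ln(0.166/0.0899)/(2πk) = 0.6133/(2π·0.0359) = 2.719 m·K/W
  R'_aerogel blanket = ln(0.253/0.166)/(2πk) = 0.4214/(2π·0.0148) = 4.532 m·K/W
ΣR = 8.152×10^-5 + 2.719 + 4.532 = 7.251 m·K/W
Q' = ΔT/ΣR = (393 K − 285.4 K)/7.251 = 14.8 W/m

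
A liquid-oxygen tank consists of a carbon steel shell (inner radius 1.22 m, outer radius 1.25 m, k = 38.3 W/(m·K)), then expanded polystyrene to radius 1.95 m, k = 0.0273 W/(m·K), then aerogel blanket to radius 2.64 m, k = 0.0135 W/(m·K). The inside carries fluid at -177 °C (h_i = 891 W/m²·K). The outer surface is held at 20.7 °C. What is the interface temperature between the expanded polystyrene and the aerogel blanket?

T = -75.3 °C

Series thermal resistances, inner to outer:
  R_conv,in = 1/(4πr²h) = 1/(4π·1.22²·891) = 6.001×10^-5 K/W
  R_carbon steel = (1/1.22 − 1/1.25)/(4πk) = 0.01967/(4π·38.3) = 4.087×10^-5 K/W
  R_expanded polystyrene = (1/1.25 − 1/1.95)/(4πk) = 0.2872/(4π·0.0273) = 0.8371 K/W
  R_aerogel blanket = (1/1.95 − 1/2.64)/(4πk) = 0.1340/(4π·0.0135) = 0.7901 K/W
ΣR = 6.001×10^-5 + 4.087×10^-5 + 0.8371 + 0.7901 = 1.627 K/W
Q = ΔT/ΣR = (-177 °C − 20.7 °C)/1.627 = -121.5 W
From the inner boundary to the expanded polystyrene/aerogel blanket interface, ΣR_partial = 0.8372 K/W.
T_interface = T_in − Q·ΣR_partial = -177 °C − (-121.5)(0.8372) = -75.3 °C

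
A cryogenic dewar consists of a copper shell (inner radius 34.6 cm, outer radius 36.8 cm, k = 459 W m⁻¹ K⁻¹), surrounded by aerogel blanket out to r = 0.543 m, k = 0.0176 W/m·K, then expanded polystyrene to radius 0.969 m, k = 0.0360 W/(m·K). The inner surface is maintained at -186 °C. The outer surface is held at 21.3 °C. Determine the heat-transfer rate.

Q = 36.1 W

Series thermal resistances, inner to outer:
  R_copper = (1/0.346 − 1/0.368)/(4πk) = 0.1728/(4π·459) = 2.996×10^-5 K/W
  R_aerogel blanket = (1/0.368 − 1/0.543)/(4πk) = 0.8758/(4π·0.0176) = 3.960 K/W
  R_expanded polystyrene = (1/0.543 − 1/0.969)/(4πk) = 0.8096/(4π·0.0360) = 1.790 K/W
ΣR = 2.996×10^-5 + 3.960 + 1.790 = 5.750 K/W
Q = ΔT/ΣR = (-186 °C − 21.3 °C)/5.750 = -36.1 W
(Negative Q ⇒ heat flows inward; heat gain = 36.1 W.)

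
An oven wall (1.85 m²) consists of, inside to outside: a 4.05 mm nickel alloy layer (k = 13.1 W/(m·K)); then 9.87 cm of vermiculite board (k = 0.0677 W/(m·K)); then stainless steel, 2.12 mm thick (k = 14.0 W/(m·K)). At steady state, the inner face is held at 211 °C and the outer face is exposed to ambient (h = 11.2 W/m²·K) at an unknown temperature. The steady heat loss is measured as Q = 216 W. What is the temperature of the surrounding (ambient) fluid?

Series resistances:
  R_nickel alloy = L/(kA) = 0.00405/(13.1·1.85) = 1.671×10^-4 K/W
  R_vermiculite board = L/(kA) = 0.0987/(0.0677·1.85) = 0.7881 K/W
  R_stainless steel = L/(kA) = 0.00212/(14.0·1.85) = 8.185×10^-5 K/W
  R_conv,out = 1/(hA) = 1/(11.2·1.85) = 0.04826 K/W
ΣR = 0.8366 K/W
ΔT = Q·ΣR = 216 × 0.8366 = 180.7 K
Heat flows outward, so T_out = T_in − ΔT = 211 − 180.7 = 30.3 °C

T_out = 30.3 °C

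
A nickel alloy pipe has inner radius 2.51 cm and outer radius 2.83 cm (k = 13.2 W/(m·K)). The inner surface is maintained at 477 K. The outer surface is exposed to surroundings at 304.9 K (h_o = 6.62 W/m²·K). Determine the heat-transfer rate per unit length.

Q' = 202 W/m

Series thermal resistances, inner to outer:
  R'_nickel alloy = ln(0.0283/0.0251)/(2πk) = 0.1200/(2π·13.2) = 0.001447 m·K/W
  R'_conv,out = 1/(2πr h) = 1/(2π·0.0283·6.62) = 0.8495 m·K/W
ΣR = 0.001447 + 0.8495 = 0.8509 m·K/W
Q' = ΔT/ΣR = (477 K − 304.9 K)/0.8509 = 202 W/m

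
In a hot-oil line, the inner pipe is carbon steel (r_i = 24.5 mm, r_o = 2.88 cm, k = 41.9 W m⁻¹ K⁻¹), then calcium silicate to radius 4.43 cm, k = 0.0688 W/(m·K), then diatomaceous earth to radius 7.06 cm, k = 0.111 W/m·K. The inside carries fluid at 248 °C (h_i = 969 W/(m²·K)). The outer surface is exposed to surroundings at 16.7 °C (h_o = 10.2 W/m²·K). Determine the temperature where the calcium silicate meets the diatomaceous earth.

Series thermal resistances, inner to outer:
  R'_conv,in = 1/(2πr h) = 1/(2π·0.0245·969) = 0.006704 m·K/W
  R'_carbon steel = ln(0.0288/0.0245)/(2πk) = 0.1617/(2π·41.9) = 6.142×10^-4 m·K/W
  R'_calcium silicate = ln(0.0443/0.0288)/(2πk) = 0.4306/(2π·0.0688) = 0.9961 m·K/W
  R'_diatomaceous earth = ln(0.0706/0.0443)/(2πk) = 0.4660/(2π·0.111) = 0.6682 m·K/W
  R'_conv,out = 1/(2πr h) = 1/(2π·0.0706·10.2) = 0.2210 m·K/W
ΣR = 0.006704 + 6.142×10^-4 + 0.9961 + 0.6682 + 0.2210 = 1.893 m·K/W
Q' = ΔT/ΣR = (248 °C − 16.7 °C)/1.893 = 122.2 W/m
From the inner boundary to the calcium silicate/diatomaceous earth interface, ΣR_partial = 1.003 m·K/W.
T_interface = T_in − Q'·ΣR_partial = 248 °C − (122.2)(1.003) = 125 °C

T = 125 °C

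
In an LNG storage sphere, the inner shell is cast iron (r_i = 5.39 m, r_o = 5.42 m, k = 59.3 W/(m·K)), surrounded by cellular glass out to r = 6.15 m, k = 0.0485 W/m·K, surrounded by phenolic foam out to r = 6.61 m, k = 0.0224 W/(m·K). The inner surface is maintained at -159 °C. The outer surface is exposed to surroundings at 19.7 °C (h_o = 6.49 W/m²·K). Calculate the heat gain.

Series thermal resistances, inner to outer:
  R_cast iron = (1/5.39 − 1/5.42)/(4πk) = 0.001027/(4π·59.3) = 1.378×10^-6 K/W
  R_cellular glass = (1/5.42 − 1/6.15)/(4πk) = 0.02190/(4π·0.0485) = 0.03593 K/W
  R_phenolic foam = (1/6.15 − 1/6.61)/(4πk) = 0.01132/(4π·0.0224) = 0.04020 K/W
  R_conv,out = 1/(4πr²h) = 1/(4π·6.61²·6.49) = 2.806×10^-4 K/W
ΣR = 1.378×10^-6 + 0.03593 + 0.04020 + 2.806×10^-4 = 0.07641 K/W
Q = ΔT/ΣR = (-159 °C − 19.7 °C)/0.07641 = -2340 W
(Negative Q ⇒ heat flows inward; heat gain = 2340 W.)

Q = 2.34 kW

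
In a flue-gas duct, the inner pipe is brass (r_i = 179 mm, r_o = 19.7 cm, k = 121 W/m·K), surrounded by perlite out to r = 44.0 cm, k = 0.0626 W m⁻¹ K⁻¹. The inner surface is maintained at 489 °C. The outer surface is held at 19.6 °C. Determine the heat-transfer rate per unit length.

Treat each layer as a resistance in series:
  R'_brass = ln(0.197/0.179)/(2πk) = 0.09582/(2π·121) = 1.260×10^-4 m·K/W
  R'_perlite = ln(0.440/0.197)/(2πk) = 0.8036/(2π·0.0626) = 2.043 m·K/W
ΣR = 1.260×10^-4 + 2.043 = 2.043 m·K/W
Q' = ΔT/ΣR = (489 °C − 19.6 °C)/2.043 = 230 W/m

Q' = 230 W/m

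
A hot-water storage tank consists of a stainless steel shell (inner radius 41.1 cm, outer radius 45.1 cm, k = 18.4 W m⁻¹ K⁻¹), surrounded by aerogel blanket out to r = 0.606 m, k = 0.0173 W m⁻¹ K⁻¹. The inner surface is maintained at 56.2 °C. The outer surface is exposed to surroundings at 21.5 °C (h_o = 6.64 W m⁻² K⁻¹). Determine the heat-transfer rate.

Q = 13.1 W

Treat each layer as a resistance in series:
  R_stainless steel = (1/0.411 − 1/0.451)/(4πk) = 0.2158/(4π·18.4) = 9.333×10^-4 K/W
  R_aerogel blanket = (1/0.451 − 1/0.606)/(4πk) = 0.5671/(4π·0.0173) = 2.609 K/W
  R_conv,out = 1/(4πr²h) = 1/(4π·0.606²·6.64) = 0.03263 K/W
ΣR = 9.333×10^-4 + 2.609 + 0.03263 = 2.643 K/W
Q = ΔT/ΣR = (56.2 °C − 21.5 °C)/2.643 = 13.1 W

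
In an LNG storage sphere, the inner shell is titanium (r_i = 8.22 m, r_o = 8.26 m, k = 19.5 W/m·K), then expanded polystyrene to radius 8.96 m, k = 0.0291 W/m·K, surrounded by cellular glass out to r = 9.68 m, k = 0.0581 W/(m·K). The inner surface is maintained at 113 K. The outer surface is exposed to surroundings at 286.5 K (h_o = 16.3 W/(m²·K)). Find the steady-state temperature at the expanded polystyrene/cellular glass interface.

T = 233.4 K

Resistance network (inner→outer):
  R_titanium = (1/8.22 − 1/8.26)/(4πk) = 5.891×10^-4/(4π·19.5) = 2.404×10^-6 K/W
  R_expanded polystyrene = (1/8.26 − 1/8.96)/(4πk) = 0.009458/(4π·0.0291) = 0.02586 K/W
  R_cellular glass = (1/8.96 − 1/9.68)/(4πk) = 0.008301/(4π·0.0581) = 0.01137 K/W
  R_conv,out = 1/(4πr²h) = 1/(4π·9.68²·16.3) = 5.210×10^-5 K/W
ΣR = 2.404×10^-6 + 0.02586 + 0.01137 + 5.210×10^-5 = 0.03728 K/W
Q = ΔT/ΣR = (113 K − 286.5 K)/0.03728 = -4654 W
From the inner boundary to the expanded polystyrene/cellular glass interface, ΣR_partial = 0.02586 K/W.
T_interface = T_in − Q·ΣR_partial = 113 K − (-4654)(0.02586) = 233.4 K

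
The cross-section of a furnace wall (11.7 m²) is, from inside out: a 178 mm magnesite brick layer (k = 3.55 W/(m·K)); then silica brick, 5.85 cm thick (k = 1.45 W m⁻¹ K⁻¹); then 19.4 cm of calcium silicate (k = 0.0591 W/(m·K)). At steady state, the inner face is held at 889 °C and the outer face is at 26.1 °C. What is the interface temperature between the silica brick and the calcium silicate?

Series thermal resistances, inner to outer:
  R_magnesite brick = L/(kA) = 0.178/(3.55·11.7) = 0.004286 K/W
  R_silica brick = L/(kA) = 0.0585/(1.45·11.7) = 0.003448 K/W
  R_calcium silicate = L/(kA) = 0.194/(0.0591·11.7) = 0.2806 K/W
ΣR = 0.004286 + 0.003448 + 0.2806 = 0.2883 K/W
Q = ΔT/ΣR = (889 °C − 26.1 °C)/0.2883 = 2993 W
From the inner boundary to the silica brick/calcium silicate interface, ΣR_partial = 0.007734 K/W.
T_interface = T_in − Q·ΣR_partial = 889 °C − (2993)(0.007734) = 866 °C

T = 866 °C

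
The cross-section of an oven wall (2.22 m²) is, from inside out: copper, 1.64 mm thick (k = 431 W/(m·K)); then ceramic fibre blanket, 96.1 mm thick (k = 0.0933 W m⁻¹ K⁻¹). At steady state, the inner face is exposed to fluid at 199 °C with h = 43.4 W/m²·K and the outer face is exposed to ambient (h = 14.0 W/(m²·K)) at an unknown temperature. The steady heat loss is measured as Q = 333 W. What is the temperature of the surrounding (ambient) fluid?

T_out = 30.3 °C

Series resistances:
  R_conv,in = 1/(hA) = 1/(43.4·2.22) = 0.01038 K/W
  R_copper = L/(kA) = 0.00164/(431·2.22) = 1.714×10^-6 K/W
  R_ceramic fibre blanket = L/(kA) = 0.0961/(0.0933·2.22) = 0.4640 K/W
  R_conv,out = 1/(hA) = 1/(14.0·2.22) = 0.03218 K/W
ΣR = 0.5065 K/W
ΔT = Q·ΣR = 333 × 0.5065 = 168.7 K
Heat flows outward, so T_out = T_in − ΔT = 199 − 168.7 = 30.3 °C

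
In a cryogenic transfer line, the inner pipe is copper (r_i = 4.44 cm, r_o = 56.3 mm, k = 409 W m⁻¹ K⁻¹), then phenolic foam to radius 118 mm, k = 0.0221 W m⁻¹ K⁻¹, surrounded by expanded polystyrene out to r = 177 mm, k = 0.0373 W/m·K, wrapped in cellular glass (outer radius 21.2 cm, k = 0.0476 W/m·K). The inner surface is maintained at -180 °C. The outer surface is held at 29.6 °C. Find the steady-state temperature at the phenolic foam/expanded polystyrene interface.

T = -34.2 °C

Resistance network (inner→outer):
  R'_copper = ln(0.0563/0.0444)/(2πk) = 0.2375/(2π·409) = 9.240×10^-5 m·K/W
  R'_phenolic foam = ln(0.118/0.0563)/(2πk) = 0.7400/(2π·0.0221) = 5.329 m·K/W
  R'_expanded polystyrene = ln(0.177/0.118)/(2πk) = 0.4055/(2π·0.0373) = 1.730 m·K/W
  R'_cellular glass = ln(0.212/0.177)/(2πk) = 0.1804/(2π·0.0476) = 0.6033 m·K/W
ΣR = 9.240×10^-5 + 5.329 + 1.730 + 0.6033 = 7.662 m·K/W
Q' = ΔT/ΣR = (-180 °C − 29.6 °C)/7.662 = -27.36 W/m
From the inner boundary to the phenolic foam/expanded polystyrene interface, ΣR_partial = 5.329 m·K/W.
T_interface = T_in − Q'·ΣR_partial = -180 °C − (-27.36)(5.329) = -34.2 °C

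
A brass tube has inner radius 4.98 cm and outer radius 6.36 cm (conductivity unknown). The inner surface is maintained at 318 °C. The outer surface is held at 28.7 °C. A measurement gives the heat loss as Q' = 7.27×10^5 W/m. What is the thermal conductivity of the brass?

k = 97.8 W/m·K

ΣR = ΔT/Q' = |318 − 28.7|/7.27×10^5 = 3.979×10^-4 m·K/W
ln(r₂/r₁)/(2πk) = 3.979×10^-4 ⇒ k = 0.2446/(2π·3.979×10^-4) = 97.8 W/m·K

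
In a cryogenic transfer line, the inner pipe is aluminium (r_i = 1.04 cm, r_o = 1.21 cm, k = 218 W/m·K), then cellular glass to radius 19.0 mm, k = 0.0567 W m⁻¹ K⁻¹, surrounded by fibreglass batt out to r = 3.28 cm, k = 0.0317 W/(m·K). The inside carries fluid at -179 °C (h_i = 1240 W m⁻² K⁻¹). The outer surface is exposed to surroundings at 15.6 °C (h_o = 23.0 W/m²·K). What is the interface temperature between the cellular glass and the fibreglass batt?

Treat each layer as a resistance in series:
  R'_conv,in = 1/(2πr h) = 1/(2π·0.0104·1240) = 0.01234 m·K/W
  R'_aluminium = ln(0.0121/0.0104)/(2πk) = 0.1514/(2π·218) = 1.105×10^-4 m·K/W
  R'_cellular glass = ln(0.0190/0.0121)/(2πk) = 0.4512/(2π·0.0567) = 1.267 m·K/W
  R'_fibreglass batt = ln(0.0328/0.0190)/(2πk) = 0.5460/(2π·0.0317) = 2.741 m·K/W
  R'_conv,out = 1/(2πr h) = 1/(2π·0.0328·23.0) = 0.2110 m·K/W
ΣR = 0.01234 + 1.105×10^-4 + 1.267 + 2.741 + 0.2110 = 4.231 m·K/W
Q' = ΔT/ΣR = (-179 °C − 15.6 °C)/4.231 = -45.99 W/m
From the inner boundary to the cellular glass/fibreglass batt interface, ΣR_partial = 1.279 m·K/W.
T_interface = T_in − Q'·ΣR_partial = -179 °C − (-45.99)(1.279) = -120 °C

T = -120 °C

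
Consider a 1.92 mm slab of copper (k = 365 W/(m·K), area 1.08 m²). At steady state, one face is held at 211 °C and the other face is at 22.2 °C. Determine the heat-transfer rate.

Q = 38800 kW

Q = kA·ΔT/L = 365 × 1.08 × |211 °C − 22.2 °C| / 0.00192 = 3.88×10^7 W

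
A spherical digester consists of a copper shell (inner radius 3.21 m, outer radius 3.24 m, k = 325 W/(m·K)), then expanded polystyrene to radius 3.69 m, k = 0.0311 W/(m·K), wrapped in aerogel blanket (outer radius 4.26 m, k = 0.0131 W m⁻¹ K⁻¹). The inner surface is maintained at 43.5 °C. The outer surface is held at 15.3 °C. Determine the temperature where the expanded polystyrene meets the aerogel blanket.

Resistance network (inner→outer):
  R_copper = (1/3.21 − 1/3.24)/(4πk) = 0.002885/(4π·325) = 7.063×10^-7 K/W
  R_expanded polystyrene = (1/3.24 − 1/3.69)/(4πk) = 0.03764/(4π·0.0311) = 0.09631 K/W
  R_aerogel blanket = (1/3.69 − 1/4.26)/(4πk) = 0.03626/(4π·0.0131) = 0.2203 K/W
ΣR = 7.063×10^-7 + 0.09631 + 0.2203 = 0.3166 K/W
Q = ΔT/ΣR = (43.5 °C − 15.3 °C)/0.3166 = 89.07 W
From the inner boundary to the expanded polystyrene/aerogel blanket interface, ΣR_partial = 0.09631 K/W.
T_interface = T_in − Q·ΣR_partial = 43.5 °C − (89.07)(0.09631) = 34.9 °C

T = 34.9 °C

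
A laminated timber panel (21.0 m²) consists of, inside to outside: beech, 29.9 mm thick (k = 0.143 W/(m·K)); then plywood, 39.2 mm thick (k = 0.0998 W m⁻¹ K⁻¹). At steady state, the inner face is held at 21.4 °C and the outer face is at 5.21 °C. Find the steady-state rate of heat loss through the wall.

Q = 565 W

Resistance network (inner→outer):
  R_beech = L/(kA) = 0.0299/(0.143·21.0) = 0.009957 K/W
  R_plywood = L/(kA) = 0.0392/(0.0998·21.0) = 0.01870 K/W
ΣR = 0.009957 + 0.01870 = 0.02866 K/W
Q = ΔT/ΣR = (21.4 °C − 5.21 °C)/0.02866 = 565 W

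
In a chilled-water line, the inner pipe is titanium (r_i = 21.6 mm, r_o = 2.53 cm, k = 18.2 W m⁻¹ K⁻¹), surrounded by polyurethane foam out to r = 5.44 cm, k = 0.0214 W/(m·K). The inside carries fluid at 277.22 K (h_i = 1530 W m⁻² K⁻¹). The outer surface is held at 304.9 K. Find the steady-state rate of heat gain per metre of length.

Q' = 4.86 W/m

Resistance network (inner→outer):
  R'_conv,in = 1/(2πr h) = 1/(2π·0.0216·1530) = 0.004816 m·K/W
  R'_titanium = ln(0.0253/0.0216)/(2πk) = 0.1581/(2π·18.2) = 0.001383 m·K/W
  R'_polyurethane foam = ln(0.0544/0.0253)/(2πk) = 0.7656/(2π·0.0214) = 5.694 m·K/W
ΣR = 0.004816 + 0.001383 + 5.694 = 5.700 m·K/W
Q' = ΔT/ΣR = (277.22 K − 304.9 K)/5.700 = -4.86 W/m
(Negative Q' ⇒ heat flows inward; heat gain = 4.86 W/m.)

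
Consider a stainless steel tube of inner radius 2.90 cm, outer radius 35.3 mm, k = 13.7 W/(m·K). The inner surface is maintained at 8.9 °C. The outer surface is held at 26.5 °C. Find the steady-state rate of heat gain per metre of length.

Q' = 2πk·ΔT/ln(r₂/r₁) = 2π × 13.7 × 17.6 / ln(0.0353/0.0290) = 7710 W/m

Q' = 7710 W/m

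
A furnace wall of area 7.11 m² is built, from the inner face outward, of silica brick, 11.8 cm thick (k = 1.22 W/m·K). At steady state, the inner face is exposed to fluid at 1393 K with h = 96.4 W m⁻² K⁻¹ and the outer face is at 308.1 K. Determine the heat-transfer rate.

Resistance network (inner→outer):
  R_conv,in = 1/(hA) = 1/(96.4·7.11) = 0.001459 K/W
  R_silica brick = L/(kA) = 0.118/(1.22·7.11) = 0.01360 K/W
ΣR = 0.001459 + 0.01360 = 0.01506 K/W
Q = ΔT/ΣR = (1393 K − 308.1 K)/0.01506 = 72000 W

Q = 72.0 kW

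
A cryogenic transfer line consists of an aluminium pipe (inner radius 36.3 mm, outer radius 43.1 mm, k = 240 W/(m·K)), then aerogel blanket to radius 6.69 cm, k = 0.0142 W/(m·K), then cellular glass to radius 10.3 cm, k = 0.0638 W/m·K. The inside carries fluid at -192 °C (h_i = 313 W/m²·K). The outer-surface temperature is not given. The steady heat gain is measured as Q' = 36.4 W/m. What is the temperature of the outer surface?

Series resistances:
  R'_conv,in = 1/(2πr h) = 1/(2π·0.0363·313) = 0.01401 m·K/W
  R'_aluminium = ln(0.0431/0.0363)/(2πk) = 0.1717/(2π·240) = 1.139×10^-4 m·K/W
  R'_aerogel blanket = ln(0.0669/0.0431)/(2πk) = 0.4397/(2π·0.0142) = 4.928 m·K/W
  R'_cellular glass = ln(0.103/0.0669)/(2πk) = 0.4315/(2π·0.0638) = 1.076 m·K/W
ΣR = 6.019 m·K/W
ΔT = Q'·ΣR = 36.4 × 6.019 = 219.1 K
Heat flows inward, so T_out = T_in + ΔT = -192 + 219.1 = 27.1 °C

T_out = 27.1 °C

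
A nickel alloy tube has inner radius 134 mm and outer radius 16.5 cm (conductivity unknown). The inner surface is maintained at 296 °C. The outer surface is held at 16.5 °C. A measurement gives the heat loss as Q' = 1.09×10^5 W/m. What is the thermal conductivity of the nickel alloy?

k = 12.9 W/m·K

ΣR = ΔT/Q' = |296 − 16.5|/1.09×10^5 = 0.002564 m·K/W
ln(r₂/r₁)/(2πk) = 0.002564 ⇒ k = 0.2081/(2π·0.002564) = 12.9 W/m·K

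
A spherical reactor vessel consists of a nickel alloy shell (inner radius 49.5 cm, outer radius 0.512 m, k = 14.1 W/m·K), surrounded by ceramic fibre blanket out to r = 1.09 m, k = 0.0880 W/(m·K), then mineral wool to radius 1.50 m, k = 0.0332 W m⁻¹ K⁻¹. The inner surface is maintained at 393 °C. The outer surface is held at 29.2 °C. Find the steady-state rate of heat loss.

Q = 237 W

Resistance network (inner→outer):
  R_nickel alloy = (1/0.495 − 1/0.512)/(4πk) = 0.06708/(4π·14.1) = 3.786×10^-4 K/W
  R_ceramic fibre blanket = (1/0.512 − 1/1.09)/(4πk) = 1.036/(4π·0.0880) = 0.9366 K/W
  R_mineral wool = (1/1.09 − 1/1.50)/(4πk) = 0.2508/(4π·0.0332) = 0.6011 K/W
ΣR = 3.786×10^-4 + 0.9366 + 0.6011 = 1.538 K/W
Q = ΔT/ΣR = (393 °C − 29.2 °C)/1.538 = 237 W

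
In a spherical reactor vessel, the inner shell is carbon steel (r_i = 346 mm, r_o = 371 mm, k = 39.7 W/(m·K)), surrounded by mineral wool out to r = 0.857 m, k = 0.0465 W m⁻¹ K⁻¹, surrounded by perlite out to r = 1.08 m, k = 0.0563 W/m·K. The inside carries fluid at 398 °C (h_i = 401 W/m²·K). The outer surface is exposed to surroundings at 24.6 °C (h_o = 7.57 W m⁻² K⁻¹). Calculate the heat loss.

Q = 126 W

Series thermal resistances, inner to outer:
  R_conv,in = 1/(4πr²h) = 1/(4π·0.346²·401) = 0.001658 K/W
  R_carbon steel = (1/0.346 − 1/0.371)/(4πk) = 0.1948/(4π·39.7) = 3.904×10^-4 K/W
  R_mineral wool = (1/0.371 − 1/0.857)/(4πk) = 1.529/(4π·0.0465) = 2.616 K/W
  R_perlite = (1/0.857 − 1/1.08)/(4πk) = 0.2409/(4π·0.0563) = 0.3406 K/W
  R_conv,out = 1/(4πr²h) = 1/(4π·1.08²·7.57) = 0.009013 K/W
ΣR = 0.001658 + 3.904×10^-4 + 2.616 + 0.3406 + 0.009013 = 2.968 K/W
Q = ΔT/ΣR = (398 °C − 24.6 °C)/2.968 = 126 W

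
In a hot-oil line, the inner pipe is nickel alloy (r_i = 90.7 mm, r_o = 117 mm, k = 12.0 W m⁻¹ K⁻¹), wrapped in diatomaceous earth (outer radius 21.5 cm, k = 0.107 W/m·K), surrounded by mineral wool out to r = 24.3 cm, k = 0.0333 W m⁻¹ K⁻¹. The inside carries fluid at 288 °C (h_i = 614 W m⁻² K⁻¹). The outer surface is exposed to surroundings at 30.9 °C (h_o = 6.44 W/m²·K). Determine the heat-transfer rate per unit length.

Q' = 161 W/m

Series thermal resistances, inner to outer:
  R'_conv,in = 1/(2πr h) = 1/(2π·0.0907·614) = 0.002858 m·K/W
  R'_nickel alloy = ln(0.117/0.0907)/(2πk) = 0.2546/(2π·12.0) = 0.003377 m·K/W
  R'_diatomaceous earth = ln(0.215/0.117)/(2πk) = 0.6085/(2π·0.107) = 0.9050 m·K/W
  R'_mineral wool = ln(0.243/0.215)/(2πk) = 0.1224/(2π·0.0333) = 0.5851 m·K/W
  R'_conv,out = 1/(2πr h) = 1/(2π·0.243·6.44) = 0.1017 m·K/W
ΣR = 0.002858 + 0.003377 + 0.9050 + 0.5851 + 0.1017 = 1.598 m·K/W
Q' = ΔT/ΣR = (288 °C − 30.9 °C)/1.598 = 161 W/m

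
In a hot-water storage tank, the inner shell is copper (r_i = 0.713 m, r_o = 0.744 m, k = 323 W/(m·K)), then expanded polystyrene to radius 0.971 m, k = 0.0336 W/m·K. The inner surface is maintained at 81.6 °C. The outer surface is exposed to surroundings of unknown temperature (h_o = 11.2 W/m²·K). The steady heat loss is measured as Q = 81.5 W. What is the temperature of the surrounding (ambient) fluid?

Sum the resistances:
  R_copper = (1/0.713 − 1/0.744)/(4πk) = 0.05844/(4π·323) = 1.440×10^-5 K/W
  R_expanded polystyrene = (1/0.744 − 1/0.971)/(4πk) = 0.3142/(4π·0.0336) = 0.7442 K/W
  R_conv,out = 1/(4πr²h) = 1/(4π·0.971²·11.2) = 0.007536 K/W
ΣR = 0.7517 K/W
ΔT = Q·ΣR = 81.5 × 0.7517 = 61.26 K
Heat flows outward, so T_out = T_in − ΔT = 81.6 − 61.26 = 20.3 °C

T_out = 20.3 °C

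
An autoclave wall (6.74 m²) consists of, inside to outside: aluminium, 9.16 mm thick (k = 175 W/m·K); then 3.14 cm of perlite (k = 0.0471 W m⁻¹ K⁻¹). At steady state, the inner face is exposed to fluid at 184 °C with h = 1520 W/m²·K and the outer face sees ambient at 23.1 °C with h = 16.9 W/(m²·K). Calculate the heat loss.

Series thermal resistances, inner to outer:
  R_conv,in = 1/(hA) = 1/(1520·6.74) = 9.761×10^-5 K/W
  R_aluminium = L/(kA) = 0.00916/(175·6.74) = 7.766×10^-6 K/W
  R_perlite = L/(kA) = 0.0314/(0.0471·6.74) = 0.09891 K/W
  R_conv,out = 1/(hA) = 1/(16.9·6.74) = 0.008779 K/W
ΣR = 9.761×10^-5 + 7.766×10^-6 + 0.09891 + 0.008779 = 0.1078 K/W
Q = ΔT/ΣR = (184 °C − 23.1 °C)/0.1078 = 1490 W

Q = 1490 W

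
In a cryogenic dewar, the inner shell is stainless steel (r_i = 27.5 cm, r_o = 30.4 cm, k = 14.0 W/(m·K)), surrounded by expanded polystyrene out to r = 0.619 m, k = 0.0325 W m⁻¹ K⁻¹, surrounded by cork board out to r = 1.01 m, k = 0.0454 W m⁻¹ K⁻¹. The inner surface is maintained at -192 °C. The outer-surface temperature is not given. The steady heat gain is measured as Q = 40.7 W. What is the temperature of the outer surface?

Series resistances:
  R_stainless steel = (1/0.275 − 1/0.304)/(4πk) = 0.3469/(4π·14.0) = 0.001972 K/W
  R_expanded polystyrene = (1/0.304 − 1/0.619)/(4πk) = 1.674/(4π·0.0325) = 4.099 K/W
  R_cork board = (1/0.619 − 1/1.01)/(4πk) = 0.6254/(4π·0.0454) = 1.096 K/W
ΣR = 5.197 K/W
ΔT = Q·ΣR = 40.7 × 5.197 = 211.5 K
Heat flows inward, so T_out = T_in + ΔT = -192 + 211.5 = 19.5 °C

T_out = 19.5 °C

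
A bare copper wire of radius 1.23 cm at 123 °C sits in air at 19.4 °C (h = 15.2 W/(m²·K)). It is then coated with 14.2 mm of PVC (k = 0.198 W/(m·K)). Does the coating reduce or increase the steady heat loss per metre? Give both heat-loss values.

Critical radius for a cylinder: r_cr = k/h = 0.0130 m = 1.30 cm.
Outer radius after coating: r₂ = 0.0123 + 0.0142 = 0.0265 m.
r₁ < r_cr < r₂: heat loss rises to a maximum at r_cr then falls. Whether the coating helps depends on whether Q(r₂) has dropped back below Q(r₁).
Bare: R = 1/(2πr₁h) = 0.8513 m·K/W; Q = 103.6/0.8513 = 122 W/m.
Coated: R = R_cond + R_conv = 1.012 m·K/W; Q = 103.6/1.012 = 102 W/m.

reduces: 122 → 102 W/m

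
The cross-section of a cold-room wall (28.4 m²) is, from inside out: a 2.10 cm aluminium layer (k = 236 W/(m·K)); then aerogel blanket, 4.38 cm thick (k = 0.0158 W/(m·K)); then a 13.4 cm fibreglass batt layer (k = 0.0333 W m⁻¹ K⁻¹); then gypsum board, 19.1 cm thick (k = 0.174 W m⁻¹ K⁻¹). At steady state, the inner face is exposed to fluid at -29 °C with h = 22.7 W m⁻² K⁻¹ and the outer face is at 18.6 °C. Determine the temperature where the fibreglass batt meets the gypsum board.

Resistance network (inner→outer):
  R_conv,in = 1/(hA) = 1/(22.7·28.4) = 0.001551 K/W
  R_aluminium = L/(kA) = 0.0210/(236·28.4) = 3.133×10^-6 K/W
  R_aerogel blanket = L/(kA) = 0.0438/(0.0158·28.4) = 0.09761 K/W
  R_fibreglass batt = L/(kA) = 0.134/(0.0333·28.4) = 0.1417 K/W
  R_gypsum board = L/(kA) = 0.191/(0.174·28.4) = 0.03865 K/W
ΣR = 0.001551 + 3.133×10^-6 + 0.09761 + 0.1417 + 0.03865 = 0.2795 K/W
Q = ΔT/ΣR = (-29 °C − 18.6 °C)/0.2795 = -170.3 W
From the inner boundary to the fibreglass batt/gypsum board interface, ΣR_partial = 0.2409 K/W.
T_interface = T_in − Q·ΣR_partial = -29 °C − (-170.3)(0.2409) = 12.0 °C

T = 12.0 °C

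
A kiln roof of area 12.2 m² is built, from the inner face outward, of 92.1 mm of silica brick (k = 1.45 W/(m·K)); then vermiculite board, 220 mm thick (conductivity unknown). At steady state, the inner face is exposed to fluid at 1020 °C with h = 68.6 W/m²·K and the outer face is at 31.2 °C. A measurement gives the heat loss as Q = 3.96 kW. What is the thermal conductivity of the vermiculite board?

k = 0.0741 W/m·K

ΣR = ΔT/Q = |1020 − 31.2|/3960 = 0.2497 K/W
Known resistances:
  R_conv,in = 1/(hA) = 1/(68.6·12.2) = 0.001195 K/W
  R_silica brick = L/(kA) = 0.0921/(1.45·12.2) = 0.005206 K/W
R_vermiculite board = ΣR − ΣR_known = 0.2497 − 0.006401 = 0.2433 K/W
L/(kA) = 0.2433 ⇒ k = 0.220/(0.2433·12.2) = 0.0741 W/m·K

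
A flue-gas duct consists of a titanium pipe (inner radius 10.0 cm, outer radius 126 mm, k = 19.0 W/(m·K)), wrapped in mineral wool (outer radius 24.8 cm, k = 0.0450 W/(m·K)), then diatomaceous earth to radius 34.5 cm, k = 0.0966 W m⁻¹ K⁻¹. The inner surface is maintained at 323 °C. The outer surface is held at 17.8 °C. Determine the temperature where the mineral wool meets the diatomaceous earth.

T = 74.2 °C

Treat each layer as a resistance in series:
  R'_titanium = ln(0.126/0.100)/(2πk) = 0.2311/(2π·19.0) = 0.001936 m·K/W
  R'_mineral wool = ln(0.248/0.126)/(2πk) = 0.6771/(2π·0.0450) = 2.395 m·K/W
  R'_diatomaceous earth = ln(0.345/0.248)/(2πk) = 0.3301/(2π·0.0966) = 0.5439 m·K/W
ΣR = 0.001936 + 2.395 + 0.5439 = 2.941 m·K/W
Q' = ΔT/ΣR = (323 °C − 17.8 °C)/2.941 = 103.8 W/m
From the inner boundary to the mineral wool/diatomaceous earth interface, ΣR_partial = 2.397 m·K/W.
T_interface = T_in − Q'·ΣR_partial = 323 °C − (103.8)(2.397) = 74.2 °C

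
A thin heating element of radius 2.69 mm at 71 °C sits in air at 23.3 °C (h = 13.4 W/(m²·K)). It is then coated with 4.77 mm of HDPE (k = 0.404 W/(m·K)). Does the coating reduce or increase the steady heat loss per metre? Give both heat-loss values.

increases: 10.8 → 23.9 W/m

Critical radius for a cylinder: r_cr = k/h = 0.0301 m = 3.01 cm.
Outer radius after coating: r₂ = 0.00269 + 0.00477 = 0.00746 m.
Since r₁ < r_cr and r₂ ≤ r_cr, the coating moves toward the maximum at r_cr — heat loss rises.
Bare: R = 1/(2πr₁h) = 4.415 m·K/W; Q = 47.7/4.415 = 10.8 W/m.
Coated: R = R_cond + R_conv = 1.994 m·K/W; Q = 47.7/1.994 = 23.9 W/m.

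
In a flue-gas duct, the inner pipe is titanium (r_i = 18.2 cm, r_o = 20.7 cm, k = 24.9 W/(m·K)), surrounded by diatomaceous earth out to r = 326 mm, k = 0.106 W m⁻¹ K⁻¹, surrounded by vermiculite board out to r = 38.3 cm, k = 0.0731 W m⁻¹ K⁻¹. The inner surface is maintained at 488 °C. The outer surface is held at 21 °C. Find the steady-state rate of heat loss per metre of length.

Q' = 452 W/m

Series thermal resistances, inner to outer:
  R'_titanium = ln(0.207/0.182)/(2πk) = 0.1287/(2π·24.9) = 8.227×10^-4 m·K/W
  R'_diatomaceous earth = ln(0.326/0.207)/(2πk) = 0.4542/(2π·0.106) = 0.6819 m·K/W
  R'_vermiculite board = ln(0.383/0.326)/(2πk) = 0.1611/(2π·0.0731) = 0.3508 m·K/W
ΣR = 8.227×10^-4 + 0.6819 + 0.3508 = 1.034 m·K/W
Q' = ΔT/ΣR = (488 °C − 21 °C)/1.034 = 452 W/m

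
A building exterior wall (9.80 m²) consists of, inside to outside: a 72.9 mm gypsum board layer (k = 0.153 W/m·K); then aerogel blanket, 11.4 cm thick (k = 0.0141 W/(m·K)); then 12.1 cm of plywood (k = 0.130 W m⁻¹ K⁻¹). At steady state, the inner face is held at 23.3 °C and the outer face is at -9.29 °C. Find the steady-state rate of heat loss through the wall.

Q = 33.6 W

Series thermal resistances, inner to outer:
  R_gypsum board = L/(kA) = 0.0729/(0.153·9.80) = 0.04862 K/W
  R_aerogel blanket = L/(kA) = 0.114/(0.0141·9.80) = 0.8250 K/W
  R_plywood = L/(kA) = 0.121/(0.130·9.80) = 0.09498 K/W
ΣR = 0.04862 + 0.8250 + 0.09498 = 0.9686 K/W
Q = ΔT/ΣR = (23.3 °C − -9.29 °C)/0.9686 = 33.6 W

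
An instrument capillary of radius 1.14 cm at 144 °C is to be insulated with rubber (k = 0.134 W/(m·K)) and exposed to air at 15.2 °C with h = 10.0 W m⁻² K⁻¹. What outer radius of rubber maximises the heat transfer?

For a cylinder, r_cr = k_ins/h = 0.134/10.0 = 0.0134 m = 1.34 cm

r_cr = 1.34 cm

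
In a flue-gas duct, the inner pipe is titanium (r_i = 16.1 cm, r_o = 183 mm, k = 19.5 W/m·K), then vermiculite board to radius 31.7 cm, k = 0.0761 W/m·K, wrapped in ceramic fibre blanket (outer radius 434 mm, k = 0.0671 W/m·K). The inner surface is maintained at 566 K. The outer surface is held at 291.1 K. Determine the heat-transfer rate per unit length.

Q' = 145 W/m

Resistance network (inner→outer):
  R'_titanium = ln(0.183/0.161)/(2πk) = 0.1281/(2π·19.5) = 0.001045 m·K/W
  R'_vermiculite board = ln(0.317/0.183)/(2πk) = 0.5494/(2π·0.0761) = 1.149 m·K/W
  R'_ceramic fibre blanket = ln(0.434/0.317)/(2πk) = 0.3141/(2π·0.0671) = 0.7451 m·K/W
ΣR = 0.001045 + 1.149 + 0.7451 = 1.895 m·K/W
Q' = ΔT/ΣR = (566 K − 291.1 K)/1.895 = 145 W/m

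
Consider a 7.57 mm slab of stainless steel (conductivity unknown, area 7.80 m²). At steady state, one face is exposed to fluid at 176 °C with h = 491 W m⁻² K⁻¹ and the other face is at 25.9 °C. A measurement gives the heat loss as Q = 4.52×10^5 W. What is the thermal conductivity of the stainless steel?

k = 13.7 W/m·K

ΣR = ΔT/Q = |176 − 25.9|/4.52×10^5 = 3.321×10^-4 K/W
Known resistances:
  R_conv,in = 1/(hA) = 1/(491·7.80) = 2.611×10^-4 K/W
R_stainless steel = ΣR − ΣR_known = 3.321×10^-4 − 2.611×10^-4 = 7.100×10^-5 K/W
L/(kA) = 7.100×10^-5 ⇒ k = 0.00757/(7.100×10^-5·7.80) = 13.7 W/m·K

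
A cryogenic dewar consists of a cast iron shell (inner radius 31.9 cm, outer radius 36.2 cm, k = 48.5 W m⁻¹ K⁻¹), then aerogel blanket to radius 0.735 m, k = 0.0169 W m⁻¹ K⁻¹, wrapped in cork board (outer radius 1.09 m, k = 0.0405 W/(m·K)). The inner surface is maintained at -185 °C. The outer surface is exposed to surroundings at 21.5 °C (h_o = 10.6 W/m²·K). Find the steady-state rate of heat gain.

Q = 27.6 W

Resistance network (inner→outer):
  R_cast iron = (1/0.319 − 1/0.362)/(4πk) = 0.3724/(4π·48.5) = 6.110×10^-4 K/W
  R_aerogel blanket = (1/0.362 − 1/0.735)/(4πk) = 1.402/(4π·0.0169) = 6.601 K/W
  R_cork board = (1/0.735 − 1/1.09)/(4πk) = 0.4431/(4π·0.0405) = 0.8707 K/W
  R_conv,out = 1/(4πr²h) = 1/(4π·1.09²·10.6) = 0.006319 K/W
ΣR = 6.110×10^-4 + 6.601 + 0.8707 + 0.006319 = 7.479 K/W
Q = ΔT/ΣR = (-185 °C − 21.5 °C)/7.479 = -27.6 W
(Negative Q ⇒ heat flows inward; heat gain = 27.6 W.)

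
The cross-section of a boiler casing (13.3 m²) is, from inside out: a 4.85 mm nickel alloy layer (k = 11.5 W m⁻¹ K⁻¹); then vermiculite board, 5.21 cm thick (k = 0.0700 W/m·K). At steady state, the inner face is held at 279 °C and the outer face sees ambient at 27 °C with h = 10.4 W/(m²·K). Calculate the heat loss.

Q = 3990 W

Treat each layer as a resistance in series:
  R_nickel alloy = L/(kA) = 0.00485/(11.5·13.3) = 3.171×10^-5 K/W
  R_vermiculite board = L/(kA) = 0.0521/(0.0700·13.3) = 0.05596 K/W
  R_conv,out = 1/(hA) = 1/(10.4·13.3) = 0.007230 K/W
ΣR = 3.171×10^-5 + 0.05596 + 0.007230 = 0.06322 K/W
Q = ΔT/ΣR = (279 °C − 27 °C)/0.06322 = 3990 W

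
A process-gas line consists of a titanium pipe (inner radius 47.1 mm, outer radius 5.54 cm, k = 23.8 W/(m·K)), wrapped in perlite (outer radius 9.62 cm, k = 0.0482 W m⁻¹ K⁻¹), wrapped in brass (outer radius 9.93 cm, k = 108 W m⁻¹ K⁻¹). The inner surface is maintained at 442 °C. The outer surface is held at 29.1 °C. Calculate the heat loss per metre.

Q' = 226 W/m

Treat each layer as a resistance in series:
  R'_titanium = ln(0.0554/0.0471)/(2πk) = 0.1623/(2π·23.8) = 0.001085 m·K/W
  R'_perlite = ln(0.0962/0.0554)/(2πk) = 0.5518/(2π·0.0482) = 1.822 m·K/W
  R'_brass = ln(0.0993/0.0962)/(2πk) = 0.03172/(2π·108) = 4.674×10^-5 m·K/W
ΣR = 0.001085 + 1.822 + 4.674×10^-5 = 1.823 m·K/W
Q' = ΔT/ΣR = (442 °C − 29.1 °C)/1.823 = 226 W/m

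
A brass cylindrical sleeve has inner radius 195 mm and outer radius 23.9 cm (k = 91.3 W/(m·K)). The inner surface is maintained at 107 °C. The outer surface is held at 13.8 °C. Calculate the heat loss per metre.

Q' = 2.63×10^5 W/m

Q' = 2πk·ΔT/ln(r₂/r₁) = 2π × 91.3 × 93.2 / ln(0.239/0.195) = 2.63×10^5 W/m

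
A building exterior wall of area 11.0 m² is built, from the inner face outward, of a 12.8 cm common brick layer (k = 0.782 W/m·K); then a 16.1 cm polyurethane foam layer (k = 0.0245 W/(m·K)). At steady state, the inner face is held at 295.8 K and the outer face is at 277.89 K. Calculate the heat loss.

Q = 29.3 W

Treat each layer as a resistance in series:
  R_common brick = L/(kA) = 0.128/(0.782·11.0) = 0.01488 K/W
  R_polyurethane foam = L/(kA) = 0.161/(0.0245·11.0) = 0.5974 K/W
ΣR = 0.01488 + 0.5974 = 0.6123 K/W
Q = ΔT/ΣR = (295.8 K − 277.89 K)/0.6123 = 29.3 W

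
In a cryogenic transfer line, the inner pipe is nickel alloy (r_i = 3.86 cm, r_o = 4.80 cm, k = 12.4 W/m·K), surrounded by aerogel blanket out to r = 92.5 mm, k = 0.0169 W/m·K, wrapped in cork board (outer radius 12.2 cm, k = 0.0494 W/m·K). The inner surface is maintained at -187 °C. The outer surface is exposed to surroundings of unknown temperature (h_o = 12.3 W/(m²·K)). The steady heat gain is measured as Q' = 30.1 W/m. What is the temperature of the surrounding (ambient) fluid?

Series resistances:
  R'_nickel alloy = ln(0.0480/0.0386)/(2πk) = 0.2179/(2π·12.4) = 0.002797 m·K/W
  R'_aerogel blanket = ln(0.0925/0.0480)/(2πk) = 0.6560/(2π·0.0169) = 6.178 m·K/W
  R'_cork board = ln(0.122/0.0925)/(2πk) = 0.2768/(2π·0.0494) = 0.8918 m·K/W
  R'_conv,out = 1/(2πr h) = 1/(2π·0.122·12.3) = 0.1061 m·K/W
ΣR = 7.179 m·K/W
ΔT = Q'·ΣR = 30.1 × 7.179 = 216.1 K
Heat flows inward, so T_out = T_in + ΔT = -187 + 216.1 = 29.1 °C

T_out = 29.1 °C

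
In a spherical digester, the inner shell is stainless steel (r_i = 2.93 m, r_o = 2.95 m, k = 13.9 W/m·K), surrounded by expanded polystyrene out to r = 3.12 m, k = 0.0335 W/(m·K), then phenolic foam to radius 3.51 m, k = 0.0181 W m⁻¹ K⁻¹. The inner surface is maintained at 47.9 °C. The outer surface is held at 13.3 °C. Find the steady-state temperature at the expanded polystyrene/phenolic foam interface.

T = 40.3 °C

Resistance network (inner→outer):
  R_stainless steel = (1/2.93 − 1/2.95)/(4πk) = 0.002314/(4π·13.9) = 1.325×10^-5 K/W
  R_expanded polystyrene = (1/2.95 − 1/3.12)/(4πk) = 0.01847/(4π·0.0335) = 0.04388 K/W
  R_phenolic foam = (1/3.12 − 1/3.51)/(4πk) = 0.03561/(4π·0.0181) = 0.1566 K/W
ΣR = 1.325×10^-5 + 0.04388 + 0.1566 = 0.2005 K/W
Q = ΔT/ΣR = (47.9 °C − 13.3 °C)/0.2005 = 172.6 W
From the inner boundary to the expanded polystyrene/phenolic foam interface, ΣR_partial = 0.04389 K/W.
T_interface = T_in − Q·ΣR_partial = 47.9 °C − (172.6)(0.04389) = 40.3 °C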